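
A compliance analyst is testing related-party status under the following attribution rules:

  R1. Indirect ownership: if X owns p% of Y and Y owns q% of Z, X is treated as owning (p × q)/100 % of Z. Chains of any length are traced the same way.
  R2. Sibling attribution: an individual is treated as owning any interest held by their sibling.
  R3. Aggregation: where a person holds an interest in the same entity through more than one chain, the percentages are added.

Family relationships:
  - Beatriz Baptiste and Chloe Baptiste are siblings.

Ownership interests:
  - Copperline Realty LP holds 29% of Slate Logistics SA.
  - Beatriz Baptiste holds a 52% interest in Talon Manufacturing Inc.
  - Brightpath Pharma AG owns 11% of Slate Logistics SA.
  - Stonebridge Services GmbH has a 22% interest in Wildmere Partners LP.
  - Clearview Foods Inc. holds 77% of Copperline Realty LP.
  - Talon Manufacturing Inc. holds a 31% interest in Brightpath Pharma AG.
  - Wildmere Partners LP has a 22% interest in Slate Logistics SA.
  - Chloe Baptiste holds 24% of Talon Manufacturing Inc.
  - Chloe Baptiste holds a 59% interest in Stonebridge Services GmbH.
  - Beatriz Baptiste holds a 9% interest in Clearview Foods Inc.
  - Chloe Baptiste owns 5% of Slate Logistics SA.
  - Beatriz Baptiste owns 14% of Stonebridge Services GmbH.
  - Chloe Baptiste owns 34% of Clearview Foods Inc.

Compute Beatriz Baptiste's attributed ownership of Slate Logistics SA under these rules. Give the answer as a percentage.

20.7267%

By sibling attribution (R2), Beatriz Baptiste is treated as also owning Chloe Baptiste's interest in Talon Manufacturing Inc, giving 52% + 24% = 76%.
By sibling attribution (R2), Beatriz Baptiste is treated as also owning Chloe Baptiste's interest in Stonebridge Services GmbH, giving 14% + 59% = 73%.
By sibling attribution (R2), Beatriz Baptiste is treated as also owning Chloe Baptiste's interest in Clearview Foods Inc, giving 9% + 34% = 43%.
By sibling attribution (R2), Beatriz Baptiste is treated as owning Chloe Baptiste's 5% interest in Slate Logistics SA.
Chain via Talon Manufacturing Inc. → Brightpath Pharma AG (R1): 76% × 31% × 11% = 2.5916% of Slate Logistics SA.
Chain via Stonebridge Services GmbH → Wildmere Partners LP (R1): 73% × 22% × 22% = 3.5332% of Slate Logistics SA.
Chain via Clearview Foods Inc. → Copperline Realty LP (R1): 43% × 77% × 29% = 9.6019% of Slate Logistics SA.
Direct interest in Slate Logistics SA: 5%.
Aggregating (R3): 2.5916% + 3.5332% + 9.6019% + 5% = 20.7267%.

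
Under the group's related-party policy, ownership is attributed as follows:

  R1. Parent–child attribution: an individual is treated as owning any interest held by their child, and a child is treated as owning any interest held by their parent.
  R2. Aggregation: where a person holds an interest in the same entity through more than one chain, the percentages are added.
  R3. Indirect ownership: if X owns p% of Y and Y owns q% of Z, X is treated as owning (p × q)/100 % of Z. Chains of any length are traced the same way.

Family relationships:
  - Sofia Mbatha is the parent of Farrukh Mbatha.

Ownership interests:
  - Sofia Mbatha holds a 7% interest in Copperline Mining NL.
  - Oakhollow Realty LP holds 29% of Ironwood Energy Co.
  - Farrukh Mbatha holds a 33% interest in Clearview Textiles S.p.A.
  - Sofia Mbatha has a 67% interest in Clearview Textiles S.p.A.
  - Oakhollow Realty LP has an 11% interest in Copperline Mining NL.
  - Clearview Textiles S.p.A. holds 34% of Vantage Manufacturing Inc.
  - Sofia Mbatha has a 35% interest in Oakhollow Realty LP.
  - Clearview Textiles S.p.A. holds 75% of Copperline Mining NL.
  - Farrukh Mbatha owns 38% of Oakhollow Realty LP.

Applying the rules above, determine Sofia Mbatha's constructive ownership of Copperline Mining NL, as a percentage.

90.03%

By parent–child attribution (R1), Sofia Mbatha is treated as also owning Farrukh Mbatha's interest in Oakhollow Realty LP, giving 35% + 38% = 73%.
By parent–child attribution (R1), Sofia Mbatha is treated as also owning Farrukh Mbatha's interest in Clearview Textiles S.p.A, giving 67% + 33% = 100%.
Chain via Oakhollow Realty LP (R3): 73% × 11% = 8.03% of Copperline Mining NL.
Chain via Clearview Textiles S.p.A. (R3): 100% × 75% = 75% of Copperline Mining NL.
Direct interest in Copperline Mining NL: 7%.
Aggregating (R2): 8.03% + 75% + 7% = 90.03%.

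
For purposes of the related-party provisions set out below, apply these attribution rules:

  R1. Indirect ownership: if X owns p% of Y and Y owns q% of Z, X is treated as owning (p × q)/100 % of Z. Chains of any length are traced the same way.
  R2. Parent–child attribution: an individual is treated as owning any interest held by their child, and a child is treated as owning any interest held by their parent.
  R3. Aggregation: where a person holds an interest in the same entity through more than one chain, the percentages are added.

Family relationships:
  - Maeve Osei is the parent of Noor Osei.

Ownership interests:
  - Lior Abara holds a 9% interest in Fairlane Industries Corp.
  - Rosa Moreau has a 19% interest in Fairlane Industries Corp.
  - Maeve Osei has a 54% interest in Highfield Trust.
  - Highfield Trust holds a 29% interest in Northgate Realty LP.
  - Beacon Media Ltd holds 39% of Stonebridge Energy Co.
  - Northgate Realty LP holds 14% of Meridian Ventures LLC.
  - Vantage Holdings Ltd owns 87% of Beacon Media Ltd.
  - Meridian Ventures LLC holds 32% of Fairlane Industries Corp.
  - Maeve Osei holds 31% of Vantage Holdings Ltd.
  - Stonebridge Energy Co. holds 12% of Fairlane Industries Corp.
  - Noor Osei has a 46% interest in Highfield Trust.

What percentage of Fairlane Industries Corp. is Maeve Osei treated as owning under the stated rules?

By parent–child attribution (R2), Maeve Osei is treated as also owning Noor Osei's interest in Highfield Trust, giving 54% + 46% = 100%.
Chain via Vantage Holdings Ltd → Beacon Media Ltd → Stonebridge Energy Co. (R1): 31% × 87% × 39% × 12% = 1.262196% of Fairlane Industries Corp.
Chain via Highfield Trust → Northgate Realty LP → Meridian Ventures LLC (R1): 100% × 29% × 14% × 32% = 1.2992% of Fairlane Industries Corp.
Aggregating (R3): 1.262196% + 1.2992% = 2.561396%.

2.561396%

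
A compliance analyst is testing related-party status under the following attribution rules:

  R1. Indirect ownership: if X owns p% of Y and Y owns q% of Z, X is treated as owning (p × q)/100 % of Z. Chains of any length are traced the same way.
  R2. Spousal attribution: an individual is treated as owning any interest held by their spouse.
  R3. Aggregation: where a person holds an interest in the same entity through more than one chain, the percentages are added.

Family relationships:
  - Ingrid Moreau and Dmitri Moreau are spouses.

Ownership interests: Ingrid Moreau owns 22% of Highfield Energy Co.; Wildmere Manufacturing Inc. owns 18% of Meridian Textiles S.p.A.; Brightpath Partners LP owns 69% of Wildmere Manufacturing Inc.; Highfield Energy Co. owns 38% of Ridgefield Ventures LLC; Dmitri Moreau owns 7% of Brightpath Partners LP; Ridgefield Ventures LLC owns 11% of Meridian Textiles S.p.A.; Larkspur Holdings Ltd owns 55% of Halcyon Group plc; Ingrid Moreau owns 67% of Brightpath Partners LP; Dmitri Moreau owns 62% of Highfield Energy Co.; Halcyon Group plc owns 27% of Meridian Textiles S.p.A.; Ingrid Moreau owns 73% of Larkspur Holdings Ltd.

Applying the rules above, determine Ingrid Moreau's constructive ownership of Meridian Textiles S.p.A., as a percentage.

23.5425%

By spousal attribution (R2), Ingrid Moreau is treated as also owning Dmitri Moreau's interest in Highfield Energy Co, giving 22% + 62% = 84%.
By spousal attribution (R2), Ingrid Moreau is treated as also owning Dmitri Moreau's interest in Brightpath Partners LP, giving 67% + 7% = 74%.
Chain via Larkspur Holdings Ltd → Halcyon Group plc (R1): 73% × 55% × 27% = 10.8405% of Meridian Textiles S.p.A.
Chain via Highfield Energy Co. → Ridgefield Ventures LLC (R1): 84% × 38% × 11% = 3.5112% of Meridian Textiles S.p.A.
Chain via Brightpath Partners LP → Wildmere Manufacturing Inc. (R1): 74% × 69% × 18% = 9.1908% of Meridian Textiles S.p.A.
Aggregating (R3): 10.8405% + 3.5112% + 9.1908% = 23.5425%.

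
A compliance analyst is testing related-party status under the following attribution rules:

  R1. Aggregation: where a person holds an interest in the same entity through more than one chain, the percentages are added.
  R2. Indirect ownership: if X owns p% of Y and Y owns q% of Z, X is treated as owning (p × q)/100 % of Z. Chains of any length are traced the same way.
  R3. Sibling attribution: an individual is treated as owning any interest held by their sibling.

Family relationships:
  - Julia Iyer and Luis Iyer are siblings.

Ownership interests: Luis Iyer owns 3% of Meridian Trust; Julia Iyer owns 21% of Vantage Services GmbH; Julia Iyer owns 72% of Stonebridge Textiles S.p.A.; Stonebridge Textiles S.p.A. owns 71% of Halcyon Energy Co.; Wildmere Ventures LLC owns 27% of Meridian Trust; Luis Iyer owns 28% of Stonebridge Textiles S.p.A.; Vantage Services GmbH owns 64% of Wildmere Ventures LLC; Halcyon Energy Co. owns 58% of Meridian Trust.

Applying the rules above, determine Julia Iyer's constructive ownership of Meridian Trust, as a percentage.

47.8088%

By sibling attribution (R3), Julia Iyer is treated as also owning Luis Iyer's interest in Stonebridge Textiles S.p.A, giving 72% + 28% = 100%.
By sibling attribution (R3), Julia Iyer is treated as owning Luis Iyer's 3% interest in Meridian Trust.
Chain via Vantage Services GmbH → Wildmere Ventures LLC (R2): 21% × 64% × 27% = 3.6288% of Meridian Trust.
Chain via Stonebridge Textiles S.p.A. → Halcyon Energy Co. (R2): 100% × 71% × 58% = 41.18% of Meridian Trust.
Direct interest in Meridian Trust: 3%.
Aggregating (R1): 3.6288% + 41.18% + 3% = 47.8088%.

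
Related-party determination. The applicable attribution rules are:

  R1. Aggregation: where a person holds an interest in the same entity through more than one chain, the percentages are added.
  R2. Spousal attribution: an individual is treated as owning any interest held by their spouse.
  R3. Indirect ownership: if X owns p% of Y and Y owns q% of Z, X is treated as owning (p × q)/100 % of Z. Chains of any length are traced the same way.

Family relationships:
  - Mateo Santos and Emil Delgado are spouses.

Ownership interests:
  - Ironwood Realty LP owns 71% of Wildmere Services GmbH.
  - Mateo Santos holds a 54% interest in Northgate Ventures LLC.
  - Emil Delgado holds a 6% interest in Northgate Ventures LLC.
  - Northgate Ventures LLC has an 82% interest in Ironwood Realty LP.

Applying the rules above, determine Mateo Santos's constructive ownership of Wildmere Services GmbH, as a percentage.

By spousal attribution (R2), Mateo Santos is treated as also owning Emil Delgado's interest in Northgate Ventures LLC, giving 54% + 6% = 60%.
Chain via Northgate Ventures LLC → Ironwood Realty LP (R3): 60% × 82% × 71% = 34.932% of Wildmere Services GmbH.

34.932%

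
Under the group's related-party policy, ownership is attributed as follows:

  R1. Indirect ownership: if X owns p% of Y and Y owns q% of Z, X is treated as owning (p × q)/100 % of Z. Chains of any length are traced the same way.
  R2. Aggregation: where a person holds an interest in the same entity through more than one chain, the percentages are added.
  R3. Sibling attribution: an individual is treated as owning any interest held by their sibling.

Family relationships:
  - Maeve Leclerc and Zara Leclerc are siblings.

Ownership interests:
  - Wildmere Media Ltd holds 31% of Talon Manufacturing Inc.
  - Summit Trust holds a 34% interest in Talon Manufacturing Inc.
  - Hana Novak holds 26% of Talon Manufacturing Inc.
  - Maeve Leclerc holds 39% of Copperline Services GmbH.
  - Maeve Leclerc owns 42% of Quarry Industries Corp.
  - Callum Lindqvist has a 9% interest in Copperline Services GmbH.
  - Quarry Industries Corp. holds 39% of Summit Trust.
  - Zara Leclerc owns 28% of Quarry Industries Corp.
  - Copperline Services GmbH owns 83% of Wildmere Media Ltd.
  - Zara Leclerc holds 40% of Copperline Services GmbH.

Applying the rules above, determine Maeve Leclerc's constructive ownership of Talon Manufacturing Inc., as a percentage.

29.6087%

By sibling attribution (R3), Maeve Leclerc is treated as also owning Zara Leclerc's interest in Quarry Industries Corp, giving 42% + 28% = 70%.
By sibling attribution (R3), Maeve Leclerc is treated as also owning Zara Leclerc's interest in Copperline Services GmbH, giving 39% + 40% = 79%.
Chain via Quarry Industries Corp. → Summit Trust (R1): 70% × 39% × 34% = 9.282% of Talon Manufacturing Inc.
Chain via Copperline Services GmbH → Wildmere Media Ltd (R1): 79% × 83% × 31% = 20.3267% of Talon Manufacturing Inc.
Aggregating (R2): 9.282% + 20.3267% = 29.6087%.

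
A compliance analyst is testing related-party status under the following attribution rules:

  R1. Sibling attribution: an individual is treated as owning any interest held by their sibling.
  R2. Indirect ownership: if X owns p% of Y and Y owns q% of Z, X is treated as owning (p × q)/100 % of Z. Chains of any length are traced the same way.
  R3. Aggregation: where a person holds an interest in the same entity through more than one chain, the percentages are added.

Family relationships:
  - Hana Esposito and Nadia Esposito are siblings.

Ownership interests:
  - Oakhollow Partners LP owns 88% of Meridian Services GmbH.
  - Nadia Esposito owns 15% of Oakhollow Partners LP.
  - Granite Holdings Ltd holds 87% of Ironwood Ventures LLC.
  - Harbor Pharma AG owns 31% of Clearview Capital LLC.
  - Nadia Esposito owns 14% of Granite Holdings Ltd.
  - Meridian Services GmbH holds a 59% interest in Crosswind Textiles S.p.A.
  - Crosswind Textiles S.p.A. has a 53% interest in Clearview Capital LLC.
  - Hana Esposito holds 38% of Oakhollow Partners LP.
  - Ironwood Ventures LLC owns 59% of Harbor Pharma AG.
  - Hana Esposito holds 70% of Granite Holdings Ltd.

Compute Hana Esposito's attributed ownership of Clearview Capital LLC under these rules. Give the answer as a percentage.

27.95066%

By sibling attribution (R1), Hana Esposito is treated as also owning Nadia Esposito's interest in Oakhollow Partners LP, giving 38% + 15% = 53%.
By sibling attribution (R1), Hana Esposito is treated as also owning Nadia Esposito's interest in Granite Holdings Ltd, giving 70% + 14% = 84%.
Chain via Oakhollow Partners LP → Meridian Services GmbH → Crosswind Textiles S.p.A. (R2): 53% × 88% × 59% × 53% = 14.584328% of Clearview Capital LLC.
Chain via Granite Holdings Ltd → Ironwood Ventures LLC → Harbor Pharma AG (R2): 84% × 87% × 59% × 31% = 13.366332% of Clearview Capital LLC.
Aggregating (R3): 14.584328% + 13.366332% = 27.95066%.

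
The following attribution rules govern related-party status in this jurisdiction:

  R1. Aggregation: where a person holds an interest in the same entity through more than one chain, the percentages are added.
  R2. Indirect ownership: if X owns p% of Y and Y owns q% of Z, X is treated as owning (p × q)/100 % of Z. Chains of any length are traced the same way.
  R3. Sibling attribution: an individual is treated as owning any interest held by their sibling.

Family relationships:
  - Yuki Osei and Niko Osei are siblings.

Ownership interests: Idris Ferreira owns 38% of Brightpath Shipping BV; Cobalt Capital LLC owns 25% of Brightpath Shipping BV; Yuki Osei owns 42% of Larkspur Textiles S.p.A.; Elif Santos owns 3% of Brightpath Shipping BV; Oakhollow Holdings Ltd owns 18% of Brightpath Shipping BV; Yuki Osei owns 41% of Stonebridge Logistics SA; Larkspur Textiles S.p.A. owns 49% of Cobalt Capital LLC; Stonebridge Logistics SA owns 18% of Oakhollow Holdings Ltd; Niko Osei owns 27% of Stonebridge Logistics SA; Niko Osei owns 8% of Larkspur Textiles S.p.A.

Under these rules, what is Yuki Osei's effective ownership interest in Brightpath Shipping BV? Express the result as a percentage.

8.3282%

By sibling attribution (R3), Yuki Osei is treated as also owning Niko Osei's interest in Larkspur Textiles S.p.A, giving 42% + 8% = 50%.
By sibling attribution (R3), Yuki Osei is treated as also owning Niko Osei's interest in Stonebridge Logistics SA, giving 41% + 27% = 68%.
Chain via Larkspur Textiles S.p.A. → Cobalt Capital LLC (R2): 50% × 49% × 25% = 6.125% of Brightpath Shipping BV.
Chain via Stonebridge Logistics SA → Oakhollow Holdings Ltd (R2): 68% × 18% × 18% = 2.2032% of Brightpath Shipping BV.
Aggregating (R1): 6.125% + 2.2032% = 8.3282%.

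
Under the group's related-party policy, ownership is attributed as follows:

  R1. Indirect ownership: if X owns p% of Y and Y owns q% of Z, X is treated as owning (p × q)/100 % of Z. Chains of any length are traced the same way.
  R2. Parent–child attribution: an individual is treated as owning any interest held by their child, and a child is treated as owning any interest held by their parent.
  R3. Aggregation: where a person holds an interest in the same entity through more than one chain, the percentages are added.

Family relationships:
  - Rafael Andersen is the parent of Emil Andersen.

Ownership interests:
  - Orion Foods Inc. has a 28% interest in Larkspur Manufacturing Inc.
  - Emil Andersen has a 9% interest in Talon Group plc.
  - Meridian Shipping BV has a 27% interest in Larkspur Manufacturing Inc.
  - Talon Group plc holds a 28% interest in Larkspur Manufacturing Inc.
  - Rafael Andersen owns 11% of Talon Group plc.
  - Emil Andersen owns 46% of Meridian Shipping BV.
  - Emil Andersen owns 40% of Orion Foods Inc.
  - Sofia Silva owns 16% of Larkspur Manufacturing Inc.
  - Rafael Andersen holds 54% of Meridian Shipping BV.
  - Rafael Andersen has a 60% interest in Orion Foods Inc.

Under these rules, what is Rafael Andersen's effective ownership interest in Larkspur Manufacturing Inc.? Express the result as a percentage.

By parent–child attribution (R2), Rafael Andersen is treated as also owning Emil Andersen's interest in Orion Foods Inc, giving 60% + 40% = 100%.
By parent–child attribution (R2), Rafael Andersen is treated as also owning Emil Andersen's interest in Meridian Shipping BV, giving 54% + 46% = 100%.
By parent–child attribution (R2), Rafael Andersen is treated as also owning Emil Andersen's interest in Talon Group plc, giving 11% + 9% = 20%.
Chain via Orion Foods Inc. (R1): 100% × 28% = 28% of Larkspur Manufacturing Inc.
Chain via Meridian Shipping BV (R1): 100% × 27% = 27% of Larkspur Manufacturing Inc.
Chain via Talon Group plc (R1): 20% × 28% = 5.6% of Larkspur Manufacturing Inc.
Aggregating (R3): 28% + 27% + 5.6% = 60.6%.

60.6%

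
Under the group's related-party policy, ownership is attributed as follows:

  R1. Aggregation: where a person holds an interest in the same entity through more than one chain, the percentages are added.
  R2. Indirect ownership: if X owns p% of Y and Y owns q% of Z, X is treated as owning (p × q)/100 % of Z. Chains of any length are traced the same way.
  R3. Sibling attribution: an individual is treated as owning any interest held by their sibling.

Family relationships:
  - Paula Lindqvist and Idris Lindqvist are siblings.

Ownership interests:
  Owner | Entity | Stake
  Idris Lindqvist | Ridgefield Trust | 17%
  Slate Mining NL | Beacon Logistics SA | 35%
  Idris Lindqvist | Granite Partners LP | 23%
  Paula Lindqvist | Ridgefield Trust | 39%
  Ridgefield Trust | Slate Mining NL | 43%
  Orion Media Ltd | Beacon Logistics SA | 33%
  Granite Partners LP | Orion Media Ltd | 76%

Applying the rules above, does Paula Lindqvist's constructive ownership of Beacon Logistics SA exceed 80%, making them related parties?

By sibling attribution (R3), Paula Lindqvist is treated as also owning Idris Lindqvist's interest in Ridgefield Trust, giving 39% + 17% = 56%.
By sibling attribution (R3), Paula Lindqvist is treated as owning Idris Lindqvist's 23% interest in Granite Partners LP.
Chain via Ridgefield Trust → Slate Mining NL (R2): 56% × 43% × 35% = 8.428% of Beacon Logistics SA.
Chain via Granite Partners LP → Orion Media Ltd (R2): 23% × 76% × 33% = 5.7684% of Beacon Logistics SA.
Aggregating (R1): 8.428% + 5.7684% = 14.1964%.
14.1964% does not exceed the 80% threshold, so Paula is not a related party to Beacon Logistics SA.

No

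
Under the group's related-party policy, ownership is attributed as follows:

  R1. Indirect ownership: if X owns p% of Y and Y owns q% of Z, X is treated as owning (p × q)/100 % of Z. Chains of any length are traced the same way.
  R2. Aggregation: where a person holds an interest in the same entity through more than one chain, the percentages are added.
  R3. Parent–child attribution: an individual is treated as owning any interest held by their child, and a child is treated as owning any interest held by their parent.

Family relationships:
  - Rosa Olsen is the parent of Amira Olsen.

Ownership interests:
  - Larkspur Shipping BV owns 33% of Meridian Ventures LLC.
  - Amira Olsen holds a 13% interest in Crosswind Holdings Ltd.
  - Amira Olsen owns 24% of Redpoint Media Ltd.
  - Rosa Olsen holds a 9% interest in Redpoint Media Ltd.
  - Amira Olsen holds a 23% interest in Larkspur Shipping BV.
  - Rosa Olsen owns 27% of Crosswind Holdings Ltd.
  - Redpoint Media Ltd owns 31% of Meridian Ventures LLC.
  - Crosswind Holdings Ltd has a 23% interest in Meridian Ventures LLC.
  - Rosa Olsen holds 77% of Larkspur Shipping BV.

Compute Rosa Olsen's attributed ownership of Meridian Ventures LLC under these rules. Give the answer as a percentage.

By parent–child attribution (R3), Rosa Olsen is treated as also owning Amira Olsen's interest in Crosswind Holdings Ltd, giving 27% + 13% = 40%.
By parent–child attribution (R3), Rosa Olsen is treated as also owning Amira Olsen's interest in Larkspur Shipping BV, giving 77% + 23% = 100%.
By parent–child attribution (R3), Rosa Olsen is treated as also owning Amira Olsen's interest in Redpoint Media Ltd, giving 9% + 24% = 33%.
Chain via Crosswind Holdings Ltd (R1): 40% × 23% = 9.2% of Meridian Ventures LLC.
Chain via Larkspur Shipping BV (R1): 100% × 33% = 33% of Meridian Ventures LLC.
Chain via Redpoint Media Ltd (R1): 33% × 31% = 10.23% of Meridian Ventures LLC.
Aggregating (R2): 9.2% + 33% + 10.23% = 52.43%.

52.43%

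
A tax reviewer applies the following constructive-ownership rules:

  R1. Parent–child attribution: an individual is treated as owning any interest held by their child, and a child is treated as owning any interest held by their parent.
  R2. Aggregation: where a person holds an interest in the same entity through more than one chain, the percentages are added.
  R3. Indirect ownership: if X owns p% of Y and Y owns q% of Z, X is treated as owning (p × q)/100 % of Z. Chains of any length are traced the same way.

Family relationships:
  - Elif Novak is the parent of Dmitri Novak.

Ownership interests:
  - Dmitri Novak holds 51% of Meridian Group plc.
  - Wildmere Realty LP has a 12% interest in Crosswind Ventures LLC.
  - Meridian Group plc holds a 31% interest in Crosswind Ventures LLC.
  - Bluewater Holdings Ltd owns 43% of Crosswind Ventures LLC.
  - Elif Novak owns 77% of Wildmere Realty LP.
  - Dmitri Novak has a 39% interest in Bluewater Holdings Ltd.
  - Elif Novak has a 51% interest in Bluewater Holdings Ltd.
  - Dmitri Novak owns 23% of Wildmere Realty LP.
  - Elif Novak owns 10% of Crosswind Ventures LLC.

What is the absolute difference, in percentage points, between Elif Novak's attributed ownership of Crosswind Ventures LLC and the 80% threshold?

By parent–child attribution (R1), Elif Novak is treated as also owning Dmitri Novak's interest in Bluewater Holdings Ltd, giving 51% + 39% = 90%.
By parent–child attribution (R1), Elif Novak is treated as also owning Dmitri Novak's interest in Wildmere Realty LP, giving 77% + 23% = 100%.
By parent–child attribution (R1), Elif Novak is treated as owning Dmitri Novak's 51% interest in Meridian Group plc.
Chain via Bluewater Holdings Ltd (R3): 90% × 43% = 38.7% of Crosswind Ventures LLC.
Chain via Wildmere Realty LP (R3): 100% × 12% = 12% of Crosswind Ventures LLC.
Direct interest in Crosswind Ventures LLC: 10%.
Chain via Meridian Group plc (R3): 51% × 31% = 15.81% of Crosswind Ventures LLC.
Aggregating (R2): 38.7% + 12% + 10% + 15.81% = 76.51%.
76.51% falls short of the 80% threshold by 3.49 percentage points.

3.49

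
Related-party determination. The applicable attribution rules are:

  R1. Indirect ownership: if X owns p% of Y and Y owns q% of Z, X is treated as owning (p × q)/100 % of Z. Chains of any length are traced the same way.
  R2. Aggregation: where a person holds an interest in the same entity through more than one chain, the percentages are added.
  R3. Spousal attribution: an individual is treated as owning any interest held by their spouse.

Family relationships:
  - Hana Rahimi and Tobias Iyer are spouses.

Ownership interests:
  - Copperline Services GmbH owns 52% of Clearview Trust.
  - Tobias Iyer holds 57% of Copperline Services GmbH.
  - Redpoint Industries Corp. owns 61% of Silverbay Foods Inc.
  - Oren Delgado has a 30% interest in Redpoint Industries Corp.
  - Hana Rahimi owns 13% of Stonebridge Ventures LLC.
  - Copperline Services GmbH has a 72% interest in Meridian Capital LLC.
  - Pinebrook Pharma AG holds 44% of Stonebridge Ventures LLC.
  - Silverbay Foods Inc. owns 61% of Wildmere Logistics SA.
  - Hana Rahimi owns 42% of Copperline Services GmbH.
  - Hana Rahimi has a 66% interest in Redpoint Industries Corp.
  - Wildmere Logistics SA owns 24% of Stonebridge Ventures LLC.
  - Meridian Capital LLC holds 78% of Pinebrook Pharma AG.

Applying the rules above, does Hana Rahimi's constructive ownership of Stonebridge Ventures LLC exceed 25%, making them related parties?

Yes

By spousal attribution (R3), Hana Rahimi is treated as also owning Tobias Iyer's interest in Copperline Services GmbH, giving 42% + 57% = 99%.
Chain via Copperline Services GmbH → Meridian Capital LLC → Pinebrook Pharma AG (R1): 99% × 72% × 78% × 44% = 24.463296% of Stonebridge Ventures LLC.
Chain via Redpoint Industries Corp. → Silverbay Foods Inc. → Wildmere Logistics SA (R1): 66% × 61% × 61% × 24% = 5.894064% of Stonebridge Ventures LLC.
Direct interest in Stonebridge Ventures LLC: 13%.
Aggregating (R2): 24.463296% + 5.894064% + 13% = 43.35736%.
43.35736% exceeds the 25% threshold, so Hana is a related party to Stonebridge Ventures LLC.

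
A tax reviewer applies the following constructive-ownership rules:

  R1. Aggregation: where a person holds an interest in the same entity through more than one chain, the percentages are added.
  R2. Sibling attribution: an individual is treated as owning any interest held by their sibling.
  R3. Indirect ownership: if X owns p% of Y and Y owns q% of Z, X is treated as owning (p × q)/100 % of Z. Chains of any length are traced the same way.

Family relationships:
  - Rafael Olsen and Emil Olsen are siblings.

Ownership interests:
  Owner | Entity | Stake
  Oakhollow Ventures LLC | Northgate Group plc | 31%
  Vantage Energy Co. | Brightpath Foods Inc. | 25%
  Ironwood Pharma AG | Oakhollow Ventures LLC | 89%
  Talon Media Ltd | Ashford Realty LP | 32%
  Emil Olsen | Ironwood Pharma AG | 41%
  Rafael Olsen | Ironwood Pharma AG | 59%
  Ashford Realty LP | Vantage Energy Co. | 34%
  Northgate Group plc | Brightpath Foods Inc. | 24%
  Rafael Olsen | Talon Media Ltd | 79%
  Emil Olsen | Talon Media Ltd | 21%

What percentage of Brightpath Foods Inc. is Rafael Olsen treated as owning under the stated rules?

9.3416%

By sibling attribution (R2), Rafael Olsen is treated as also owning Emil Olsen's interest in Talon Media Ltd, giving 79% + 21% = 100%.
By sibling attribution (R2), Rafael Olsen is treated as also owning Emil Olsen's interest in Ironwood Pharma AG, giving 59% + 41% = 100%.
Chain via Talon Media Ltd → Ashford Realty LP → Vantage Energy Co. (R3): 100% × 32% × 34% × 25% = 2.72% of Brightpath Foods Inc.
Chain via Ironwood Pharma AG → Oakhollow Ventures LLC → Northgate Group plc (R3): 100% × 89% × 31% × 24% = 6.6216% of Brightpath Foods Inc.
Aggregating (R1): 2.72% + 6.6216% = 9.3416%.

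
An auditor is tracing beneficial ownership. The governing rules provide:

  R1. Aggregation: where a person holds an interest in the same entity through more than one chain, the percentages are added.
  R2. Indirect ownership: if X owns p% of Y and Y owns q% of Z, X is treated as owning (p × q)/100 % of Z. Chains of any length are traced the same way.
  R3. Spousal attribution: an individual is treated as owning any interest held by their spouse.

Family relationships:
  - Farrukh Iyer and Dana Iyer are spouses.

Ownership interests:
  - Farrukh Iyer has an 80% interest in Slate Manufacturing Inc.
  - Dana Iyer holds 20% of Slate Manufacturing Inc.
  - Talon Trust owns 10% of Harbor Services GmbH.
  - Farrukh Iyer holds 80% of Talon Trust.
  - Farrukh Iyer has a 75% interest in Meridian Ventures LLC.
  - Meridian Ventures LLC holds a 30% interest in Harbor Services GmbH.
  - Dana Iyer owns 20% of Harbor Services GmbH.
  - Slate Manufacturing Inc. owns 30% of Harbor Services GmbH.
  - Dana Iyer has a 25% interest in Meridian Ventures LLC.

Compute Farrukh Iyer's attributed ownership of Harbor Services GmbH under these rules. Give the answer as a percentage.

By spousal attribution (R3), Farrukh Iyer is treated as also owning Dana Iyer's interest in Slate Manufacturing Inc, giving 80% + 20% = 100%.
By spousal attribution (R3), Farrukh Iyer is treated as also owning Dana Iyer's interest in Meridian Ventures LLC, giving 75% + 25% = 100%.
By spousal attribution (R3), Farrukh Iyer is treated as owning Dana Iyer's 20% interest in Harbor Services GmbH.
Chain via Slate Manufacturing Inc. (R2): 100% × 30% = 30% of Harbor Services GmbH.
Chain via Talon Trust (R2): 80% × 10% = 8% of Harbor Services GmbH.
Chain via Meridian Ventures LLC (R2): 100% × 30% = 30% of Harbor Services GmbH.
Direct interest in Harbor Services GmbH: 20%.
Aggregating (R1): 30% + 8% + 30% + 20% = 88%.

88%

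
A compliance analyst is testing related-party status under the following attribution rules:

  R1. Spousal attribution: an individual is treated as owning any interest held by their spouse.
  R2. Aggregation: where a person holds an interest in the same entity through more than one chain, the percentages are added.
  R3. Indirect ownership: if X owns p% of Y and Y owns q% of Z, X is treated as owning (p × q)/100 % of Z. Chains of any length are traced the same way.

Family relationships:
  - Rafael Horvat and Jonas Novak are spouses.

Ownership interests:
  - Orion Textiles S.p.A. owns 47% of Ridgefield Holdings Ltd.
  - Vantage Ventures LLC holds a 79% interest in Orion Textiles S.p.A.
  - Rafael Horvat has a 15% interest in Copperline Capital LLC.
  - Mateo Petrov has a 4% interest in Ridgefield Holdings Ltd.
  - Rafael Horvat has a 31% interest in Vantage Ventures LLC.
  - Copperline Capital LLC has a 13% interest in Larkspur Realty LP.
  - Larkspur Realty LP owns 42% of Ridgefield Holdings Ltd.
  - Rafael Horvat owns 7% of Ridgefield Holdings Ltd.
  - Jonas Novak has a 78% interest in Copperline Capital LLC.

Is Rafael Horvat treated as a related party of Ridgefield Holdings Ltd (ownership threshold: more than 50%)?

By spousal attribution (R1), Rafael Horvat is treated as also owning Jonas Novak's interest in Copperline Capital LLC, giving 15% + 78% = 93%.
Chain via Vantage Ventures LLC → Orion Textiles S.p.A. (R3): 31% × 79% × 47% = 11.5103% of Ridgefield Holdings Ltd.
Chain via Copperline Capital LLC → Larkspur Realty LP (R3): 93% × 13% × 42% = 5.0778% of Ridgefield Holdings Ltd.
Direct interest in Ridgefield Holdings Ltd: 7%.
Aggregating (R2): 11.5103% + 5.0778% + 7% = 23.5881%.
23.5881% does not exceed the 50% threshold, so Rafael is not a related party to Ridgefield Holdings Ltd.

No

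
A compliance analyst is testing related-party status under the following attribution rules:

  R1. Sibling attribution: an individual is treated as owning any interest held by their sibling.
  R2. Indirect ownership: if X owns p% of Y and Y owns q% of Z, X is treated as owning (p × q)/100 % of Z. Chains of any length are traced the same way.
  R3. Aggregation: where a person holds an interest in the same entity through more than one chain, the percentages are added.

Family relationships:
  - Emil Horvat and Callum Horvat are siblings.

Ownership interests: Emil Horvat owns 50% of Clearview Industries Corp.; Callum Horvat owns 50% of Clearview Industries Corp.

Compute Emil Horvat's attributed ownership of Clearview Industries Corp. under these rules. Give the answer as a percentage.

By sibling attribution (R1), Emil Horvat is treated as also owning Callum Horvat's interest in Clearview Industries Corp, giving 50% + 50% = 100%.
Direct interest in Clearview Industries Corp: 100%.

100%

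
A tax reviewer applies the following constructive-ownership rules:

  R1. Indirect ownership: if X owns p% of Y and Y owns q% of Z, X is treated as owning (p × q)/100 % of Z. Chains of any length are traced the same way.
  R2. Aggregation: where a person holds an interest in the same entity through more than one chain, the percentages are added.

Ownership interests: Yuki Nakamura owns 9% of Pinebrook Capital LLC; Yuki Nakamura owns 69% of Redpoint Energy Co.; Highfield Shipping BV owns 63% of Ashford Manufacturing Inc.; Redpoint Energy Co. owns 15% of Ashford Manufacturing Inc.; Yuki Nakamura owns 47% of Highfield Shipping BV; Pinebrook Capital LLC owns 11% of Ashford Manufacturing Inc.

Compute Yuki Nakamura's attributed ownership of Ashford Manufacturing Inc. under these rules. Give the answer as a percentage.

Chain via Highfield Shipping BV (R1): 47% × 63% = 29.61% of Ashford Manufacturing Inc.
Chain via Pinebrook Capital LLC (R1): 9% × 11% = 0.99% of Ashford Manufacturing Inc.
Chain via Redpoint Energy Co. (R1): 69% × 15% = 10.35% of Ashford Manufacturing Inc.
Aggregating (R2): 29.61% + 0.99% + 10.35% = 40.95%.

40.95%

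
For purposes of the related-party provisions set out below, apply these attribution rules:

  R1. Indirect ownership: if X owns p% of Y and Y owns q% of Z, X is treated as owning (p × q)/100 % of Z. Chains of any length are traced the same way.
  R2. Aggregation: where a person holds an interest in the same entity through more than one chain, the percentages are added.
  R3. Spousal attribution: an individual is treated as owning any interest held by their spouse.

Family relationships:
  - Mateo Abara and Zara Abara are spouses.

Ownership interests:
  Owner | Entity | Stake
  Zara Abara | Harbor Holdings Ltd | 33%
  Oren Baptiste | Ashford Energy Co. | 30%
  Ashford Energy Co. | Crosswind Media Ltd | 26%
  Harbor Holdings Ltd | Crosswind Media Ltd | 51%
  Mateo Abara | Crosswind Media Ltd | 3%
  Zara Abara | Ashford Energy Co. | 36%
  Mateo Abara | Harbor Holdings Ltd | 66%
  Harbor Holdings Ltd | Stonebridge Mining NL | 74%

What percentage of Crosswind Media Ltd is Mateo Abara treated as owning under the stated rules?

62.85%

By spousal attribution (R3), Mateo Abara is treated as also owning Zara Abara's interest in Harbor Holdings Ltd, giving 66% + 33% = 99%.
By spousal attribution (R3), Mateo Abara is treated as owning Zara Abara's 36% interest in Ashford Energy Co.
Chain via Harbor Holdings Ltd (R1): 99% × 51% = 50.49% of Crosswind Media Ltd.
Direct interest in Crosswind Media Ltd: 3%.
Chain via Ashford Energy Co. (R1): 36% × 26% = 9.36% of Crosswind Media Ltd.
Aggregating (R2): 50.49% + 3% + 9.36% = 62.85%.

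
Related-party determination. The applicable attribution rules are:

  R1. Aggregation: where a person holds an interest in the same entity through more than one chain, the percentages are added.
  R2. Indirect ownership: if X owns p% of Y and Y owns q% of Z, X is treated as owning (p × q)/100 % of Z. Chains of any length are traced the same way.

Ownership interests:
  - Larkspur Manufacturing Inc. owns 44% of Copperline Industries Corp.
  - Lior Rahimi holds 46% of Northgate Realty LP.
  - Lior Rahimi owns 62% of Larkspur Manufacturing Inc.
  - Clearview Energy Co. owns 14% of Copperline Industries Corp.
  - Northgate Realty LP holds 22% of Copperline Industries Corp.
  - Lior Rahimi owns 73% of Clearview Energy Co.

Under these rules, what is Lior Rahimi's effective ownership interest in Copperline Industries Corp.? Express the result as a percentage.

47.62%

Chain via Larkspur Manufacturing Inc. (R2): 62% × 44% = 27.28% of Copperline Industries Corp.
Chain via Northgate Realty LP (R2): 46% × 22% = 10.12% of Copperline Industries Corp.
Chain via Clearview Energy Co. (R2): 73% × 14% = 10.22% of Copperline Industries Corp.
Aggregating (R1): 27.28% + 10.12% + 10.22% = 47.62%.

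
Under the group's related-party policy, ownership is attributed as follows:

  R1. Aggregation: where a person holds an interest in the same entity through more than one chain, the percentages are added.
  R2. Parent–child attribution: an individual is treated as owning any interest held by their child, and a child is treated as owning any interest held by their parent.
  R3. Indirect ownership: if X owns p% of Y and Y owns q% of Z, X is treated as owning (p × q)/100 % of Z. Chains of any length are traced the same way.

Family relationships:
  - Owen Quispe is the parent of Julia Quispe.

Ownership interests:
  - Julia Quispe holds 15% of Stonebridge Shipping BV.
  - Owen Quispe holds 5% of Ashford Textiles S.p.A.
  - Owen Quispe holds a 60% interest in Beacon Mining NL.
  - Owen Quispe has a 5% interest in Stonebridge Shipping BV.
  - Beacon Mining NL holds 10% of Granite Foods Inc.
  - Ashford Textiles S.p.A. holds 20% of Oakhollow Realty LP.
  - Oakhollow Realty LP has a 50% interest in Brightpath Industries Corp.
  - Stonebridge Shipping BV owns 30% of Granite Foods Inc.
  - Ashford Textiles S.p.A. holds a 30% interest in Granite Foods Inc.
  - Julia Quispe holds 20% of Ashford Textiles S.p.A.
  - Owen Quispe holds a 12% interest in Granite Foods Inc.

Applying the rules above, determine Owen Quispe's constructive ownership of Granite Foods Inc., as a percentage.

By parent–child attribution (R2), Owen Quispe is treated as also owning Julia Quispe's interest in Ashford Textiles S.p.A, giving 5% + 20% = 25%.
By parent–child attribution (R2), Owen Quispe is treated as also owning Julia Quispe's interest in Stonebridge Shipping BV, giving 5% + 15% = 20%.
Chain via Beacon Mining NL (R3): 60% × 10% = 6% of Granite Foods Inc.
Chain via Ashford Textiles S.p.A. (R3): 25% × 30% = 7.5% of Granite Foods Inc.
Chain via Stonebridge Shipping BV (R3): 20% × 30% = 6% of Granite Foods Inc.
Direct interest in Granite Foods Inc: 12%.
Aggregating (R1): 6% + 7.5% + 6% + 12% = 31.5%.

31.5%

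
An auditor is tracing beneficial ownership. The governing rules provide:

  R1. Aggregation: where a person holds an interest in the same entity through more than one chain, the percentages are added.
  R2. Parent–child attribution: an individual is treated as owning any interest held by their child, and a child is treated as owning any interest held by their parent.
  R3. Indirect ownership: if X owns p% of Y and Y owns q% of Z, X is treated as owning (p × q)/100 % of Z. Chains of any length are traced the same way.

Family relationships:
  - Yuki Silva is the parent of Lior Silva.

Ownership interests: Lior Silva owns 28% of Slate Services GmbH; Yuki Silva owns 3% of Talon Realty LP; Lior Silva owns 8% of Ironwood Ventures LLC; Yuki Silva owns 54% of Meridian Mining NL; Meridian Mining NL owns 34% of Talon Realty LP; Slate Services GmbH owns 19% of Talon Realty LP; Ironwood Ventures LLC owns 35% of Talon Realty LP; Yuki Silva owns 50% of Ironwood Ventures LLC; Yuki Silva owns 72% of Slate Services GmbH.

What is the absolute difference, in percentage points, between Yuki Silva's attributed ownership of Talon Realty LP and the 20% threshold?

By parent–child attribution (R2), Yuki Silva is treated as also owning Lior Silva's interest in Ironwood Ventures LLC, giving 50% + 8% = 58%.
By parent–child attribution (R2), Yuki Silva is treated as also owning Lior Silva's interest in Slate Services GmbH, giving 72% + 28% = 100%.
Chain via Ironwood Ventures LLC (R3): 58% × 35% = 20.3% of Talon Realty LP.
Chain via Meridian Mining NL (R3): 54% × 34% = 18.36% of Talon Realty LP.
Chain via Slate Services GmbH (R3): 100% × 19% = 19% of Talon Realty LP.
Direct interest in Talon Realty LP: 3%.
Aggregating (R1): 20.3% + 18.36% + 19% + 3% = 60.66%.
60.66% exceeds the 20% threshold by 40.66 percentage points.

40.66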